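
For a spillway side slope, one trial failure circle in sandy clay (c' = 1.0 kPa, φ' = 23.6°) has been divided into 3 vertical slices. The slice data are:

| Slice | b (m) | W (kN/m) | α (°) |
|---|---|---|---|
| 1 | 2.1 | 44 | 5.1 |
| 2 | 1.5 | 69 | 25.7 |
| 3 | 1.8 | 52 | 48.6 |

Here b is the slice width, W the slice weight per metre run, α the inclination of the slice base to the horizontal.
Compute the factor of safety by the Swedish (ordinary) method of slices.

FS = 0.93

Ordinary method of slices: FS = Σ[c'·Δl_i + (W_i cosα_i)·tanφ'] / Σ W_i sinα_i, with Δl_i = b_i / cosα_i.
Slice 1: Δl = 2.1/cos5.1° = 2.108 m; N'_1 = 44·cos5.1° = 43.8; c'Δl = 2.11; W sinα = 3.9
Slice 2: Δl = 1.5/cos25.7° = 1.665 m; N'_2 = 69·cos25.7° = 62.2; c'Δl = 1.66; W sinα = 29.9
Slice 3: Δl = 1.8/cos48.6° = 2.722 m; N'_3 = 52·cos48.6° = 34.4; c'Δl = 2.72; W sinα = 39.0
Σc'Δl = 6.5 kN/m; ΣN' = 140.4 kN/m; ΣW sinα = 72.8 kN/m
Resisting = 6.5 + 140.4·tan23.6° = 6.5 + 61.3 = 67.8 kN/m
FS = 67.8 / 72.8 = 0.931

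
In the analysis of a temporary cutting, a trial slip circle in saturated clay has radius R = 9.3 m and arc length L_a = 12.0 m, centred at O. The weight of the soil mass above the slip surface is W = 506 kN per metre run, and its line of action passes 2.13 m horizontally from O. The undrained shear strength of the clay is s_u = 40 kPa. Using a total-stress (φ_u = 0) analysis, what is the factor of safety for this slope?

Taking moments about the centre O, the resisting moment is provided by the undrained shear strength acting along the arc:
M_R = s_u·L_a·R = 40·12.00·9.3 = 4464.0 kN·m/m
M_D = W·d = 506·2.13 = 1077.8 kN·m/m
FS = M_R / M_D = 4464.0 / 1077.8 = 4.142

FS = 4.14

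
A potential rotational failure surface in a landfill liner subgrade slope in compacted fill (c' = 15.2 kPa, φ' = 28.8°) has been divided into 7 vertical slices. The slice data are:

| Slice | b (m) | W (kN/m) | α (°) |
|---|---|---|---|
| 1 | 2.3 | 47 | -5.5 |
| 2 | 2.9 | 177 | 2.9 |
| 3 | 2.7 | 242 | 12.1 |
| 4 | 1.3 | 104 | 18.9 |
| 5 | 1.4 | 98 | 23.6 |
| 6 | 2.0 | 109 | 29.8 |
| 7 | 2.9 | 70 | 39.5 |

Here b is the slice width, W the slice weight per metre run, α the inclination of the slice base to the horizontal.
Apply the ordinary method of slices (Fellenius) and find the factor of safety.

FS = 3.07

Ordinary method of slices: FS = Σ[c'·Δl_i + (W_i cosα_i)·tanφ'] / Σ W_i sinα_i, with Δl_i = b_i / cosα_i.
Slice 1: Δl = 2.3/cos(-5.5°) = 2.311 m; N'_1 = 47·cos(-5.5°) = 46.8; c'Δl = 35.12; W sinα = -4.5
Slice 2: Δl = 2.9/cos2.9° = 2.904 m; N'_2 = 177·cos2.9° = 176.8; c'Δl = 44.14; W sinα = 9.0
Slice 3: Δl = 2.7/cos12.1° = 2.761 m; N'_3 = 242·cos12.1° = 236.6; c'Δl = 41.97; W sinα = 50.7
Slice 4: Δl = 1.3/cos18.9° = 1.374 m; N'_4 = 104·cos18.9° = 98.4; c'Δl = 20.89; W sinα = 33.7
Slice 5: Δl = 1.4/cos23.6° = 1.528 m; N'_5 = 98·cos23.6° = 89.8; c'Δl = 23.22; W sinα = 39.2
Slice 6: Δl = 2.0/cos29.8° = 2.305 m; N'_6 = 109·cos29.8° = 94.6; c'Δl = 35.03; W sinα = 54.2
Slice 7: Δl = 2.9/cos39.5° = 3.758 m; N'_7 = 70·cos39.5° = 54.0; c'Δl = 57.13; W sinα = 44.5
Σc'Δl = 257.5 kN/m; ΣN' = 797.0 kN/m; ΣW sinα = 226.8 kN/m
Resisting = 257.5 + 797.0·tan28.8° = 257.5 + 438.1 = 695.6 kN/m
FS = 695.6 / 226.8 = 3.067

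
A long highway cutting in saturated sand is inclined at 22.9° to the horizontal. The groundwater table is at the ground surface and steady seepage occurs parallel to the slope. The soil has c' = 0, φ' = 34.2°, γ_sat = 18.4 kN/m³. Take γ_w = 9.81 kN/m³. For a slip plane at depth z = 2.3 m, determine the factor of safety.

With seepage parallel to the slope and the water table at the surface, the effective normal stress on the slip plane uses the buoyant unit weight γ' = γ_sat − γ_w while the driving shear stress uses γ_sat:
FS = [c' + γ' z cos²β tanφ'] / [γ_sat z sinβ cosβ]
(For c' = 0 this reduces to FS = (γ'/γ_sat)·tanφ'/tanβ.)
γ' = 18.4 − 9.81 = 8.59 kN/m³
Numerator = 0.0 + 8.59·2.3·cos²22.9°·tan34.2° = 0.0 + 8.59·2.3·0.8486·0.6796 = 11.394 kPa
Denominator = 18.4·2.3·sin22.9°·cos22.9° = 18.4·2.3·0.3891·0.9212 = 15.170 kPa
FS = 11.394 / 15.170 = 0.751

FS = 0.75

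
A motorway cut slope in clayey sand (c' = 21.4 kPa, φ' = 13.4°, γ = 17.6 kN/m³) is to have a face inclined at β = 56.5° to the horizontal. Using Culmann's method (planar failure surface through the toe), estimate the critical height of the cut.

Culmann's analysis gives the critical failure plane at α_cr = (β + φ')/2 = (56.5 + 13.4)/2 = 35.0°, and the critical height
H_c = (4c'/γ) · sinβ cosφ' / [1 − cos(β − φ')]
    = (4·21.4/17.6) · sin56.5°·cos13.4° / [1 − cos(43.1°)]
    = 4.864 · 0.8339·0.9728 / [1 − 0.7302]
    = 4.864 · 0.8112 / 0.2698
    = 14.62 m

H_c = 14.62 m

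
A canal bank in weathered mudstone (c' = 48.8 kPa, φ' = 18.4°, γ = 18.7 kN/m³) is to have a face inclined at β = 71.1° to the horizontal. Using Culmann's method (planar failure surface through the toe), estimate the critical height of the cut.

Culmann's analysis gives the critical failure plane at α_cr = (β + φ')/2 = (71.1 + 18.4)/2 = 44.8°, and the critical height
H_c = (4c'/γ) · sinβ cosφ' / [1 − cos(β − φ')]
    = (4·48.8/18.7) · sin71.1°·cos18.4° / [1 − cos(52.7°)]
    = 10.439 · 0.9461·0.9489 / [1 − 0.6060]
    = 10.439 · 0.8977 / 0.3940
    = 23.78 m

H_c = 23.78 m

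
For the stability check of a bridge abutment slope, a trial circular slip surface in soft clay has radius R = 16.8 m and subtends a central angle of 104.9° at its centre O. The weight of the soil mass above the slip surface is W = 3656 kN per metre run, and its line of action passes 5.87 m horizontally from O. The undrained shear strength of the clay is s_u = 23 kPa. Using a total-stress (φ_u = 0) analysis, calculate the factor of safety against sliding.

Taking moments about the centre O, the resisting moment is provided by the undrained shear strength acting along the arc:
Arc length L_a = R·θ = 16.8·(104.9°·π/180) = 16.8·1.8309 = 30.76 m
M_R = s_u·L_a·R = 23·30.76·16.8 = 11885.0 kN·m/m
M_D = W·d = 3656·5.87 = 21460.7 kN·m/m
FS = M_R / M_D = 11885.0 / 21460.7 = 0.554

FS = 0.55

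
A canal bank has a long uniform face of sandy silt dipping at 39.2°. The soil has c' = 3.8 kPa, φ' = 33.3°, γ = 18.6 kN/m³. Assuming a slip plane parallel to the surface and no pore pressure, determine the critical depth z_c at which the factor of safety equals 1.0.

z_c = 2.14 m

Setting FS = 1.00 in FS = [c' + γz cos²β tanφ'] / [γz sinβ cosβ] and solving for z:
z = c' / [γ cosβ (FS·sinβ − cosβ·tanφ')]
  = 3.8 / [18.6·cos39.2°·(1.00·sin39.2° − cos39.2°·tan33.3°)]
  = 3.8 / [18.6·0.7749·(1.00·0.6320 − 0.7749·0.6569)]
  = 3.8 / 1.7727 = 2.144 m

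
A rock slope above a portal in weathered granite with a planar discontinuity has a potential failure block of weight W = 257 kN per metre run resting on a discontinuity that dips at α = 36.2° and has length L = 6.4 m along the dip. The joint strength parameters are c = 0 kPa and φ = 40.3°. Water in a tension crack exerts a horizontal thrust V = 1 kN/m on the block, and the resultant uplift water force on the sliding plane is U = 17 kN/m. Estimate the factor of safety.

FS = 1.05

Resolving the block weight along and normal to the plane and applying the Mohr–Coulomb strength on the joint:
N' = W cosα − U − V sinα = 257·cos36.2° − 17 − 1·sin36.2° = 189.8 kN/m
Driving force T = W sinα + V cosα = 257·sin36.2° + 1·cos36.2° = 152.6 kN/m
Resisting force R = c·L + N'·tanφ = 0·6.4 + 189.8·tan40.3° = 0.0 + 161.0 = 161.0 kN/m
FS = R / T = 161.0 / 152.6 = 1.055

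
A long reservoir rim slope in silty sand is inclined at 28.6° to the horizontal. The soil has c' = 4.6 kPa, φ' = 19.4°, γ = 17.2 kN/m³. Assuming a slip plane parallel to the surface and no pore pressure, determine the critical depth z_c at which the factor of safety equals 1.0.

Setting FS = 1.00 in FS = [c' + γz cos²β tanφ'] / [γz sinβ cosβ] and solving for z:
z = c' / [γ cosβ (FS·sinβ − cosβ·tanφ')]
  = 4.6 / [17.2·cos28.6°·(1.00·sin28.6° − cos28.6°·tan19.4°)]
  = 4.6 / [17.2·0.8780·(1.00·0.4787 − 0.8780·0.3522)]
  = 4.6 / 2.5598 = 1.797 m

z_c = 1.80 m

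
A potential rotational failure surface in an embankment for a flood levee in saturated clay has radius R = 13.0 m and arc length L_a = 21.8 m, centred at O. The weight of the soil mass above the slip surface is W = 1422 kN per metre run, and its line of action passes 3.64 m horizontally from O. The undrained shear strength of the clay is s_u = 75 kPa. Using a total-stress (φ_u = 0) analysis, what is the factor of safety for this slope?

FS = 4.11

Taking moments about the centre O, the resisting moment is provided by the undrained shear strength acting along the arc:
M_R = s_u·L_a·R = 75·21.80·13.0 = 21255.0 kN·m/m
M_D = W·d = 1422·3.64 = 5176.1 kN·m/m
FS = M_R / M_D = 21255.0 / 5176.1 = 4.106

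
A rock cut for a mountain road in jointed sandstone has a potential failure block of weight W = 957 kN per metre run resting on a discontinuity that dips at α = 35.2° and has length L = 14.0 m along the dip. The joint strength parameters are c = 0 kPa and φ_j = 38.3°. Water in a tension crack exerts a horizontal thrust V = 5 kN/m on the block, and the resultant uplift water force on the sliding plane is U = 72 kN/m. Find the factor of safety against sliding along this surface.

Resolving the block weight along and normal to the plane and applying the Mohr–Coulomb strength on the joint:
N' = W cosα − U − V sinα = 957·cos35.2° − 72 − 5·sin35.2° = 707.1 kN/m
Driving force T = W sinα + V cosα = 957·sin35.2° + 5·cos35.2° = 555.7 kN/m
Resisting force R = c·L + N'·tanφ_j = 0·14.0 + 707.1·tan38.3° = 0.0 + 558.5 = 558.5 kN/m
FS = R / T = 558.5 / 555.7 = 1.005

FS = 1.00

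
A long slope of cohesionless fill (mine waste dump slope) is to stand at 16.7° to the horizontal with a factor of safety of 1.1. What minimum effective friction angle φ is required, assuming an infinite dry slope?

φ = 18.3°

FS = tanφ/tanβ ⇒ tanφ = FS · tanβ = 1.1 · tan16.7° = 0.3300
φ = arctan(0.3300) = 18.26°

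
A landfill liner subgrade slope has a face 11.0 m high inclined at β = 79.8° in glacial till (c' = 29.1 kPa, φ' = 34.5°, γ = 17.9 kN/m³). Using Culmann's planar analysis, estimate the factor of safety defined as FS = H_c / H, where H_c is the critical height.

H_c = (4c'/γ) · sinβ cosφ' / [1 − cos(β − φ')]
    = (4·29.1/17.9) · sin79.8°·cos34.5° / [1 − cos45.3°]
    = 6.503 · 0.8111 / 0.2966 = 17.78 m
FS = H_c / H = 17.78 / 11.0 = 1.617

FS = 1.62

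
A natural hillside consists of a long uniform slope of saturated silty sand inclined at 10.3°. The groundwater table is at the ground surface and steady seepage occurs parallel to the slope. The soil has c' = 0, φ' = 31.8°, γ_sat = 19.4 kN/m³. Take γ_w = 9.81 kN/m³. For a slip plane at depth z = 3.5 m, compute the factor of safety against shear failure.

FS = 1.69

With seepage parallel to the slope and the water table at the surface, the effective normal stress on the slip plane uses the buoyant unit weight γ' = γ_sat − γ_w while the driving shear stress uses γ_sat:
FS = [c' + γ' z cos²β tanφ'] / [γ_sat z sinβ cosβ]
(For c' = 0 this reduces to FS = (γ'/γ_sat)·tanφ'/tanβ.)
γ' = 19.4 − 9.81 = 9.59 kN/m³
Numerator = 0.0 + 9.59·3.5·cos²10.3°·tan31.8° = 0.0 + 9.59·3.5·0.9680·0.6200 = 20.146 kPa
Denominator = 19.4·3.5·sin10.3°·cos10.3° = 19.4·3.5·0.1788·0.9839 = 11.945 kPa
FS = 20.146 / 11.945 = 1.687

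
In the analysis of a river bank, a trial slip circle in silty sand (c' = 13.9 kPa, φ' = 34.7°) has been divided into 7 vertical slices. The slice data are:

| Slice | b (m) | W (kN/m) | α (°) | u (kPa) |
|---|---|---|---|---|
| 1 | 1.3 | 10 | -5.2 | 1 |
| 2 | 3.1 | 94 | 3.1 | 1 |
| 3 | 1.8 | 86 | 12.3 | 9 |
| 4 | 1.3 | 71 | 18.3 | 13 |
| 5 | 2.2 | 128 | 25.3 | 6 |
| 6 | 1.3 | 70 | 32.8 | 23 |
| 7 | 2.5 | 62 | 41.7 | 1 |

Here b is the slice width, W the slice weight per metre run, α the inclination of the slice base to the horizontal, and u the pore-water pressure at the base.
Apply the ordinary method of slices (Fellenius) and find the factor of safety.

Ordinary method of slices: FS = Σ[c'·Δl_i + (W_i cosα_i − u_i·Δl_i)·tanφ'] / Σ W_i sinα_i, with Δl_i = b_i / cosα_i.
Slice 1: Δl = 1.3/cos(-5.2°) = 1.305 m; N'_1 = 10·cos(-5.2°) − 1·1.305 = 8.7; c'Δl = 18.14; W sinα = -0.9
Slice 2: Δl = 3.1/cos3.1° = 3.105 m; N'_2 = 94·cos3.1° − 1·3.105 = 90.8; c'Δl = 43.15; W sinα = 5.1
Slice 3: Δl = 1.8/cos12.3° = 1.842 m; N'_3 = 86·cos12.3° − 9·1.842 = 67.4; c'Δl = 25.61; W sinα = 18.3
Slice 4: Δl = 1.3/cos18.3° = 1.369 m; N'_4 = 71·cos18.3° − 13·1.369 = 49.6; c'Δl = 19.03; W sinα = 22.3
Slice 5: Δl = 2.2/cos25.3° = 2.433 m; N'_5 = 128·cos25.3° − 6·2.433 = 101.1; c'Δl = 33.82; W sinα = 54.7
Slice 6: Δl = 1.3/cos32.8° = 1.547 m; N'_6 = 70·cos32.8° − 23·1.547 = 23.3; c'Δl = 21.50; W sinα = 37.9
Slice 7: Δl = 2.5/cos41.7° = 3.348 m; N'_7 = 62·cos41.7° − 1·3.348 = 42.9; c'Δl = 46.54; W sinα = 41.2
Σc'Δl = 207.8 kN/m; ΣN' = 383.8 kN/m; ΣW sinα = 178.7 kN/m
Resisting = 207.8 + 383.8·tan34.7° = 207.8 + 265.8 = 473.6 kN/m
FS = 473.6 / 178.7 = 2.651

FS = 2.65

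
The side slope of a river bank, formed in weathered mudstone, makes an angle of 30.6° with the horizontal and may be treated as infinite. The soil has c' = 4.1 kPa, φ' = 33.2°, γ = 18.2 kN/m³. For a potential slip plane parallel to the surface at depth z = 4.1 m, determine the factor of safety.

FS = 1.23

For an infinite slope with a slip plane parallel to the surface (no pore pressure): FS = [c' + γz cos²β tanφ'] / [γz sinβ cosβ].
γz = 18.2·4.1 = 74.62 kN/m²
Numerator = 4.1 + 74.62·cos²30.6°·tan33.2° = 4.1 + 74.62·0.7409·0.6544 = 40.277 kPa
Denominator = 74.62·sin30.6°·cos30.6° = 74.62·0.5090·0.8607 = 32.695 kPa
FS = 40.277 / 32.695 = 1.232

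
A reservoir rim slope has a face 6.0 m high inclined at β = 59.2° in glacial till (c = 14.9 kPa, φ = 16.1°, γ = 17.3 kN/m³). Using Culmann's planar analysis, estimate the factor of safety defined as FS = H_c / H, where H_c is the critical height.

FS = 1.76

H_c = (4c/γ) · sinβ cosφ / [1 − cos(β − φ)]
    = (4·14.9/17.3) · sin59.2°·cos16.1° / [1 − cos43.1°]
    = 3.445 · 0.8253 / 0.2698 = 10.54 m
FS = H_c / H = 10.54 / 6.0 = 1.756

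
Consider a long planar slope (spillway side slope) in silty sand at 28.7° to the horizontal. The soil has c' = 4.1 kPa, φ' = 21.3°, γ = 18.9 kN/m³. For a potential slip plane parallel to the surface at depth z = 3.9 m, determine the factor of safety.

For an infinite slope with a slip plane parallel to the surface (no pore pressure): FS = [c' + γz cos²β tanφ'] / [γz sinβ cosβ].
γz = 18.9·3.9 = 73.71 kN/m²
Numerator = 4.1 + 73.71·cos²28.7°·tan21.3° = 4.1 + 73.71·0.7694·0.3899 = 26.211 kPa
Denominator = 73.71·sin28.7°·cos28.7° = 73.71·0.4802·0.8771 = 31.049 kPa
FS = 26.211 / 31.049 = 0.844

FS = 0.84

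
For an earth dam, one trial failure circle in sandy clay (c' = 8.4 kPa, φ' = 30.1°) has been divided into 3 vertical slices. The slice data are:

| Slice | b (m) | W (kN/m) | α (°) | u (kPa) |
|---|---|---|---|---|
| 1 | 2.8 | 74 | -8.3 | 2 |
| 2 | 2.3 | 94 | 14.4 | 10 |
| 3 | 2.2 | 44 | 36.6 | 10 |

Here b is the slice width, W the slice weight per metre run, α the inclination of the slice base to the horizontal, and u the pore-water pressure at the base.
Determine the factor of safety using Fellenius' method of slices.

FS = 3.84

Ordinary method of slices: FS = Σ[c'·Δl_i + (W_i cosα_i − u_i·Δl_i)·tanφ'] / Σ W_i sinα_i, with Δl_i = b_i / cosα_i.
Slice 1: Δl = 2.8/cos(-8.3°) = 2.830 m; N'_1 = 74·cos(-8.3°) − 2·2.830 = 67.6; c'Δl = 23.77; W sinα = -10.7
Slice 2: Δl = 2.3/cos14.4° = 2.375 m; N'_2 = 94·cos14.4° − 10·2.375 = 67.3; c'Δl = 19.95; W sinα = 23.4
Slice 3: Δl = 2.2/cos36.6° = 2.740 m; N'_3 = 44·cos36.6° − 10·2.740 = 7.9; c'Δl = 23.02; W sinα = 26.2
Σc'Δl = 66.7 kN/m; ΣN' = 142.8 kN/m; ΣW sinα = 38.9 kN/m
Resisting = 66.7 + 142.8·tan30.1° = 66.7 + 82.8 = 149.5 kN/m
FS = 149.5 / 38.9 = 3.841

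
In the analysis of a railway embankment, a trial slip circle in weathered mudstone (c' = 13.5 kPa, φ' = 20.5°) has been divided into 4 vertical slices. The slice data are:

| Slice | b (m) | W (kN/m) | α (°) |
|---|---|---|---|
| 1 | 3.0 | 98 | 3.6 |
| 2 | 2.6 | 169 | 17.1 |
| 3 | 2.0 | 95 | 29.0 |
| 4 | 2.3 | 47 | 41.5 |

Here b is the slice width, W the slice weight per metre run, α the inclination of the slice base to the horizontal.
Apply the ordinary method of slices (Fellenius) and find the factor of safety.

Ordinary method of slices: FS = Σ[c'·Δl_i + (W_i cosα_i)·tanφ'] / Σ W_i sinα_i, with Δl_i = b_i / cosα_i.
Slice 1: Δl = 3.0/cos3.6° = 3.006 m; N'_1 = 98·cos3.6° = 97.8; c'Δl = 40.58; W sinα = 6.2
Slice 2: Δl = 2.6/cos17.1° = 2.720 m; N'_2 = 169·cos17.1° = 161.5; c'Δl = 36.72; W sinα = 49.7
Slice 3: Δl = 2.0/cos29.0° = 2.287 m; N'_3 = 95·cos29.0° = 83.1; c'Δl = 30.87; W sinα = 46.1
Slice 4: Δl = 2.3/cos41.5° = 3.071 m; N'_4 = 47·cos41.5° = 35.2; c'Δl = 41.46; W sinα = 31.1
Σc'Δl = 149.6 kN/m; ΣN' = 377.6 kN/m; ΣW sinα = 133.0 kN/m
Resisting = 149.6 + 377.6·tan20.5° = 149.6 + 141.2 = 290.8 kN/m
FS = 290.8 / 133.0 = 2.186

FS = 2.19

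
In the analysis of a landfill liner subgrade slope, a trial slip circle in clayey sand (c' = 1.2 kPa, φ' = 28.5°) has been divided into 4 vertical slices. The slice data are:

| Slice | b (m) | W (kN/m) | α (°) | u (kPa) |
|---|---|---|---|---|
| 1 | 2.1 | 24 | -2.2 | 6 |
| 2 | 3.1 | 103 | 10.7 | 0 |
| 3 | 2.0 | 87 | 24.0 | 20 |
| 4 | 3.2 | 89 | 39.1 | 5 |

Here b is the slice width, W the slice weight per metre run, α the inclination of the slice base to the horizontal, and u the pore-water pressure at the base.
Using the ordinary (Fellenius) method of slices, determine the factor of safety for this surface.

Ordinary method of slices: FS = Σ[c'·Δl_i + (W_i cosα_i − u_i·Δl_i)·tanφ'] / Σ W_i sinα_i, with Δl_i = b_i / cosα_i.
Slice 1: Δl = 2.1/cos(-2.2°) = 2.102 m; N'_1 = 24·cos(-2.2°) − 6·2.102 = 11.4; c'Δl = 2.52; W sinα = -0.9
Slice 2: Δl = 3.1/cos10.7° = 3.155 m; N'_2 = 103·cos10.7° − 0·3.155 = 101.2; c'Δl = 3.79; W sinα = 19.1
Slice 3: Δl = 2.0/cos24.0° = 2.189 m; N'_3 = 87·cos24.0° − 20·2.189 = 35.7; c'Δl = 2.63; W sinα = 35.4
Slice 4: Δl = 3.2/cos39.1° = 4.123 m; N'_4 = 89·cos39.1° − 5·4.123 = 48.5; c'Δl = 4.95; W sinα = 56.1
Σc'Δl = 13.9 kN/m; ΣN' = 196.7 kN/m; ΣW sinα = 109.7 kN/m
Resisting = 13.9 + 196.7·tan28.5° = 13.9 + 106.8 = 120.7 kN/m
FS = 120.7 / 109.7 = 1.100

FS = 1.10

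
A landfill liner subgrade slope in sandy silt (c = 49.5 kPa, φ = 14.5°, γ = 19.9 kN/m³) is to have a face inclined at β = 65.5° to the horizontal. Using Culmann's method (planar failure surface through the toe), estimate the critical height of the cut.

H_c = 23.65 m

Culmann's analysis gives the critical failure plane at α_cr = (β + φ)/2 = (65.5 + 14.5)/2 = 40.0°, and the critical height
H_c = (4c/γ) · sinβ cosφ / [1 − cos(β − φ)]
    = (4·49.5/19.9) · sin65.5°·cos14.5° / [1 − cos(51.0°)]
    = 9.950 · 0.9100·0.9681 / [1 − 0.6293]
    = 9.950 · 0.8810 / 0.3707
    = 23.65 m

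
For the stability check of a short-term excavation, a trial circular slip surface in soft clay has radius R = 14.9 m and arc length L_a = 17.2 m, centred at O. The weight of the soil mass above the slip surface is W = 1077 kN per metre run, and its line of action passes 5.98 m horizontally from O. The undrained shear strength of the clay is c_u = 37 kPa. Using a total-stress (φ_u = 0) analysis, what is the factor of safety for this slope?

Taking moments about the centre O, the resisting moment is provided by the undrained shear strength acting along the arc:
M_R = c_u·L_a·R = 37·17.20·14.9 = 9482.4 kN·m/m
M_D = W·d = 1077·5.98 = 6440.5 kN·m/m
FS = M_R / M_D = 9482.4 / 6440.5 = 1.472

FS = 1.47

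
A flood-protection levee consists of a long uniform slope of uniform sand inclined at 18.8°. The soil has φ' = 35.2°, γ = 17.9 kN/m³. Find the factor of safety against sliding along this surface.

FS = 2.07

For a dry cohesionless infinite slope the factor of safety is FS = tanφ' / tanβ.
FS = tan35.2° / tan18.8° = 0.7054 / 0.3404 = 2.072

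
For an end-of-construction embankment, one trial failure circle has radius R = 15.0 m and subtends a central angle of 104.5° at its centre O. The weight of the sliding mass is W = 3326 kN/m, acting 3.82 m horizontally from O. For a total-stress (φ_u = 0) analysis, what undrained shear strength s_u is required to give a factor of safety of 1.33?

FS = s_u·L_a·R / (W·d), so s_u = FS·W·d / (L_a·R).
Arc length L_a = R·θ = 15.0·(104.5°·π/180) = 15.0·1.8239 = 27.36 m
s_u = 1.33·3326·3.82 / (27.36·15.0) = 16898.1 / 410.37 = 41.18 kPa

s_u = 41.2 kPa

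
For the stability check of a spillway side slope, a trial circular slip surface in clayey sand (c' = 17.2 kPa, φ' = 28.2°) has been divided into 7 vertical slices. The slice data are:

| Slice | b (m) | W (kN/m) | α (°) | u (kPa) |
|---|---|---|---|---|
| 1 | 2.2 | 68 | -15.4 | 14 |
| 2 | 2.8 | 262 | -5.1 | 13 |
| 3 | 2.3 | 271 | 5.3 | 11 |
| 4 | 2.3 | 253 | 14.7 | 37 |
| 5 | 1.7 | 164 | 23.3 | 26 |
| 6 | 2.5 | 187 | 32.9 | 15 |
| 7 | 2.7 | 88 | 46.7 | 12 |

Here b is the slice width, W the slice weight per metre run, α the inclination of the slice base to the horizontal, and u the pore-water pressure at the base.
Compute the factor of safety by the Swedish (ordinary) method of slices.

FS = 2.85

Ordinary method of slices: FS = Σ[c'·Δl_i + (W_i cosα_i − u_i·Δl_i)·tanφ'] / Σ W_i sinα_i, with Δl_i = b_i / cosα_i.
Slice 1: Δl = 2.2/cos(-15.4°) = 2.282 m; N'_1 = 68·cos(-15.4°) − 14·2.282 = 33.6; c'Δl = 39.25; W sinα = -18.1
Slice 2: Δl = 2.8/cos(-5.1°) = 2.811 m; N'_2 = 262·cos(-5.1°) − 13·2.811 = 224.4; c'Δl = 48.35; W sinα = -23.3
Slice 3: Δl = 2.3/cos5.3° = 2.310 m; N'_3 = 271·cos5.3° − 11·2.310 = 244.4; c'Δl = 39.73; W sinα = 25.0
Slice 4: Δl = 2.3/cos14.7° = 2.378 m; N'_4 = 253·cos14.7° − 37·2.378 = 156.7; c'Δl = 40.90; W sinα = 64.2
Slice 5: Δl = 1.7/cos23.3° = 1.851 m; N'_5 = 164·cos23.3° − 26·1.851 = 102.5; c'Δl = 31.84; W sinα = 64.9
Slice 6: Δl = 2.5/cos32.9° = 2.978 m; N'_6 = 187·cos32.9° − 15·2.978 = 112.3; c'Δl = 51.21; W sinα = 101.6
Slice 7: Δl = 2.7/cos46.7° = 3.937 m; N'_7 = 88·cos46.7° − 12·3.937 = 13.1; c'Δl = 67.71; W sinα = 64.0
Σc'Δl = 319.0 kN/m; ΣN' = 887.2 kN/m; ΣW sinα = 278.4 kN/m
Resisting = 319.0 + 887.2·tan28.2° = 319.0 + 475.7 = 794.7 kN/m
FS = 794.7 / 278.4 = 2.855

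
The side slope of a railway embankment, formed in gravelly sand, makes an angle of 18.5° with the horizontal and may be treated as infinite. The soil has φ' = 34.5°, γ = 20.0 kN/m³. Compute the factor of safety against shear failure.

FS = 2.05

For a dry cohesionless infinite slope the factor of safety is FS = tanφ' / tanβ.
FS = tan34.5° / tan18.5° = 0.6873 / 0.3346 = 2.054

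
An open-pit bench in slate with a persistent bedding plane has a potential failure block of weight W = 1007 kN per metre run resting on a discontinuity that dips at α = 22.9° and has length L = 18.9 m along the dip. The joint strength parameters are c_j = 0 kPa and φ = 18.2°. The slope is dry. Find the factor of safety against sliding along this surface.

FS = 0.78

Resolving the block weight along and normal to the plane and applying the Mohr–Coulomb strength on the joint:
N' = W cosα = 1007·cos22.9° = 927.6 kN/m
Driving force T = W sinα = 1007·sin22.9° = 391.8 kN/m
Resisting force R = c_j·L + N'·tanφ = 0·18.9 + 927.6·tan18.2° = 0.0 + 305.0 = 305.0 kN/m
FS = R / T = 305.0 / 391.8 = 0.778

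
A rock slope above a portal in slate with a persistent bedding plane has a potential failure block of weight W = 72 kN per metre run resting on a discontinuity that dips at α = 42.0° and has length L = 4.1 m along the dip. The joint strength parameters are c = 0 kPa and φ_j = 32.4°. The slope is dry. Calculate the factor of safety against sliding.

FS = 0.70

Resolving the block weight along and normal to the plane and applying the Mohr–Coulomb strength on the joint:
N' = W cosα = 72·cos42.0° = 53.5 kN/m
Driving force T = W sinα = 72·sin42.0° = 48.2 kN/m
Resisting force R = c·L + N'·tanφ_j = 0·4.1 + 53.5·tan32.4° = 0.0 + 34.0 = 34.0 kN/m
FS = R / T = 34.0 / 48.2 = 0.705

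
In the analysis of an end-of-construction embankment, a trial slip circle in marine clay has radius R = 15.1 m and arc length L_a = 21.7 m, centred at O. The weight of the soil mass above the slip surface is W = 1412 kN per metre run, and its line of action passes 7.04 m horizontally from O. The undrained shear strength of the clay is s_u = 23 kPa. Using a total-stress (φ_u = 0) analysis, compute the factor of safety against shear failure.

FS = 0.76

Taking moments about the centre O, the resisting moment is provided by the undrained shear strength acting along the arc:
M_R = s_u·L_a·R = 23·21.70·15.1 = 7536.4 kN·m/m
M_D = W·d = 1412·7.04 = 9940.5 kN·m/m
FS = M_R / M_D = 7536.4 / 9940.5 = 0.758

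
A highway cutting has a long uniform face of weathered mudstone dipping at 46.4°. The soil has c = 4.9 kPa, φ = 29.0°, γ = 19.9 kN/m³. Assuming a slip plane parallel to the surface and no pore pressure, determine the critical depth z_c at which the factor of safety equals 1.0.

z_c = 1.04 m

Setting FS = 1.00 in FS = [c + γz cos²β tanφ] / [γz sinβ cosβ] and solving for z:
z = c / [γ cosβ (FS·sinβ − cosβ·tanφ)]
  = 4.9 / [19.9·cos46.4°·(1.00·sin46.4° − cos46.4°·tan29.0°)]
  = 4.9 / [19.9·0.6896·(1.00·0.7242 − 0.6896·0.5543)]
  = 4.9 / 4.6922 = 1.044 m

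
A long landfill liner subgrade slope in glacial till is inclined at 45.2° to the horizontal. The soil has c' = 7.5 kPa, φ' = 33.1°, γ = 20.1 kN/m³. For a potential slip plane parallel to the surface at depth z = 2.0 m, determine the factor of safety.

FS = 1.02

For an infinite slope with a slip plane parallel to the surface (no pore pressure): FS = [c' + γz cos²β tanφ'] / [γz sinβ cosβ].
γz = 20.1·2.0 = 40.20 kN/m²
Numerator = 7.5 + 40.20·cos²45.2°·tan33.1° = 7.5 + 40.20·0.4965·0.6519 = 20.512 kPa
Denominator = 40.20·sin45.2°·cos45.2° = 40.20·0.7096·0.7046 = 20.100 kPa
FS = 20.512 / 20.100 = 1.020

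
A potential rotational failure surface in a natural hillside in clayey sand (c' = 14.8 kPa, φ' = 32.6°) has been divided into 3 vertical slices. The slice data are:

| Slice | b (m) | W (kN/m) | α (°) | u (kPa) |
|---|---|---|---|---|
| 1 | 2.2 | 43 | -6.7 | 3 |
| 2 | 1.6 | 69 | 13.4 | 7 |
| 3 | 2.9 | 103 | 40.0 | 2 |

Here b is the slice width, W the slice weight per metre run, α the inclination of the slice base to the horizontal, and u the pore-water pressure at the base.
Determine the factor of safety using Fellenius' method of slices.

Ordinary method of slices: FS = Σ[c'·Δl_i + (W_i cosα_i − u_i·Δl_i)·tanφ'] / Σ W_i sinα_i, with Δl_i = b_i / cosα_i.
Slice 1: Δl = 2.2/cos(-6.7°) = 2.215 m; N'_1 = 43·cos(-6.7°) − 3·2.215 = 36.1; c'Δl = 32.78; W sinα = -5.0
Slice 2: Δl = 1.6/cos13.4° = 1.645 m; N'_2 = 69·cos13.4° − 7·1.645 = 55.6; c'Δl = 24.34; W sinα = 16.0
Slice 3: Δl = 2.9/cos40.0° = 3.786 m; N'_3 = 103·cos40.0° − 2·3.786 = 71.3; c'Δl = 56.03; W sinα = 66.2
Σc'Δl = 113.2 kN/m; ΣN' = 163.0 kN/m; ΣW sinα = 77.2 kN/m
Resisting = 113.2 + 163.0·tan32.6° = 113.2 + 104.2 = 217.4 kN/m
FS = 217.4 / 77.2 = 2.817

FS = 2.82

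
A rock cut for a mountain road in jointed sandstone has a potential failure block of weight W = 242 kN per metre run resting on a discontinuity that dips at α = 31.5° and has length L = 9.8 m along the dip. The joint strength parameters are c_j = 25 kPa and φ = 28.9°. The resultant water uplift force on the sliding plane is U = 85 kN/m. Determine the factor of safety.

Resolving the block weight along and normal to the plane and applying the Mohr–Coulomb strength on the joint:
N' = W cosα − U = 242·cos31.5° − 85 = 121.3 kN/m
Driving force T = W sinα = 242·sin31.5° = 126.4 kN/m
Resisting force R = c_j·L + N'·tanφ = 25·9.8 + 121.3·tan28.9° = 245.0 + 67.0 = 312.0 kN/m
FS = R / T = 312.0 / 126.4 = 2.467

FS = 2.47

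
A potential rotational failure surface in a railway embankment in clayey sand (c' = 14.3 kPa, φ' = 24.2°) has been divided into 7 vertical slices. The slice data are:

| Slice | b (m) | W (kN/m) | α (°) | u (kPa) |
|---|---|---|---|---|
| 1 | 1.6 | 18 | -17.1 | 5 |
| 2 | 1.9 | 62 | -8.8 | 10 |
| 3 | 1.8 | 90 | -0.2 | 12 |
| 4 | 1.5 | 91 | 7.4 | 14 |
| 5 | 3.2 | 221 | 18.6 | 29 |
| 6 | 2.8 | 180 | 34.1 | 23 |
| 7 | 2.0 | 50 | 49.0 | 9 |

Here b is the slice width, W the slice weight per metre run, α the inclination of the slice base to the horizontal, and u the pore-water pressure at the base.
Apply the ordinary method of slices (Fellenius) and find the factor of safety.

FS = 1.98

Ordinary method of slices: FS = Σ[c'·Δl_i + (W_i cosα_i − u_i·Δl_i)·tanφ'] / Σ W_i sinα_i, with Δl_i = b_i / cosα_i.
Slice 1: Δl = 1.6/cos(-17.1°) = 1.674 m; N'_1 = 18·cos(-17.1°) − 5·1.674 = 8.8; c'Δl = 23.94; W sinα = -5.3
Slice 2: Δl = 1.9/cos(-8.8°) = 1.923 m; N'_2 = 62·cos(-8.8°) − 10·1.923 = 42.0; c'Δl = 27.49; W sinα = -9.5
Slice 3: Δl = 1.8/cos(-0.2°) = 1.800 m; N'_3 = 90·cos(-0.2°) − 12·1.800 = 68.4; c'Δl = 25.74; W sinα = -0.3
Slice 4: Δl = 1.5/cos7.4° = 1.513 m; N'_4 = 91·cos7.4° − 14·1.513 = 69.1; c'Δl = 21.63; W sinα = 11.7
Slice 5: Δl = 3.2/cos18.6° = 3.376 m; N'_5 = 221·cos18.6° − 29·3.376 = 111.5; c'Δl = 48.28; W sinα = 70.5
Slice 6: Δl = 2.8/cos34.1° = 3.381 m; N'_6 = 180·cos34.1° − 23·3.381 = 71.3; c'Δl = 48.35; W sinα = 100.9
Slice 7: Δl = 2.0/cos49.0° = 3.049 m; N'_7 = 50·cos49.0° − 9·3.049 = 5.4; c'Δl = 43.59; W sinα = 37.7
Σc'Δl = 239.0 kN/m; ΣN' = 376.5 kN/m; ΣW sinα = 205.8 kN/m
Resisting = 239.0 + 376.5·tan24.2° = 239.0 + 169.2 = 408.3 kN/m
FS = 408.3 / 205.8 = 1.984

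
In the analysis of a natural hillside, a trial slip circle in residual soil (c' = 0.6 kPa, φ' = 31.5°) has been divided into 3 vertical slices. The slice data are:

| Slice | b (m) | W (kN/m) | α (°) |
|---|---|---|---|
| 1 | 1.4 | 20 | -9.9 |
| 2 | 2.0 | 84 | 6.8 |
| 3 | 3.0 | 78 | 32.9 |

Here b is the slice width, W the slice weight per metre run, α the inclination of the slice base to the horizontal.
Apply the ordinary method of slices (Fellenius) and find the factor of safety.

FS = 2.20

Ordinary method of slices: FS = Σ[c'·Δl_i + (W_i cosα_i)·tanφ'] / Σ W_i sinα_i, with Δl_i = b_i / cosα_i.
Slice 1: Δl = 1.4/cos(-9.9°) = 1.421 m; N'_1 = 20·cos(-9.9°) = 19.7; c'Δl = 0.85; W sinα = -3.4
Slice 2: Δl = 2.0/cos6.8° = 2.014 m; N'_2 = 84·cos6.8° = 83.4; c'Δl = 1.21; W sinα = 9.9
Slice 3: Δl = 3.0/cos32.9° = 3.573 m; N'_3 = 78·cos32.9° = 65.5; c'Δl = 2.14; W sinα = 42.4
Σc'Δl = 4.2 kN/m; ΣN' = 168.6 kN/m; ΣW sinα = 48.9 kN/m
Resisting = 4.2 + 168.6·tan31.5° = 4.2 + 103.3 = 107.5 kN/m
FS = 107.5 / 48.9 = 2.200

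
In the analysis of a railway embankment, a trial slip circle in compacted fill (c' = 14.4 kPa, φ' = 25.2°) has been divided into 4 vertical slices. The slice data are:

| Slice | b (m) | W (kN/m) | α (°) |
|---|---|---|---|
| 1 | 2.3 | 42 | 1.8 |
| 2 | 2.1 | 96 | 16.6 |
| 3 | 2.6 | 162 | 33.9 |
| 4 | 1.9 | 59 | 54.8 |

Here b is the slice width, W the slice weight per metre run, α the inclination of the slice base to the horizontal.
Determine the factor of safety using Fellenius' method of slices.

FS = 1.79

Ordinary method of slices: FS = Σ[c'·Δl_i + (W_i cosα_i)·tanφ'] / Σ W_i sinα_i, with Δl_i = b_i / cosα_i.
Slice 1: Δl = 2.3/cos1.8° = 2.301 m; N'_1 = 42·cos1.8° = 42.0; c'Δl = 33.14; W sinα = 1.3
Slice 2: Δl = 2.1/cos16.6° = 2.191 m; N'_2 = 96·cos16.6° = 92.0; c'Δl = 31.56; W sinα = 27.4
Slice 3: Δl = 2.6/cos33.9° = 3.132 m; N'_3 = 162·cos33.9° = 134.5; c'Δl = 45.11; W sinα = 90.4
Slice 4: Δl = 1.9/cos54.8° = 3.296 m; N'_4 = 59·cos54.8° = 34.0; c'Δl = 47.46; W sinα = 48.2
Σc'Δl = 157.3 kN/m; ΣN' = 302.4 kN/m; ΣW sinα = 167.3 kN/m
Resisting = 157.3 + 302.4·tan25.2° = 157.3 + 142.3 = 299.6 kN/m
FS = 299.6 / 167.3 = 1.791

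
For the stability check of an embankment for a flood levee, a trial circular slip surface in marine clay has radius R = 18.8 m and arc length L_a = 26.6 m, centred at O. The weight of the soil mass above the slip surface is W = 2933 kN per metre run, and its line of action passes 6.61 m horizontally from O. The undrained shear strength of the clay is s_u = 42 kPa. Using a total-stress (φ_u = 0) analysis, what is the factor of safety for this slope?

Taking moments about the centre O, the resisting moment is provided by the undrained shear strength acting along the arc:
M_R = s_u·L_a·R = 42·26.60·18.8 = 21003.4 kN·m/m
M_D = W·d = 2933·6.61 = 19387.1 kN·m/m
FS = M_R / M_D = 21003.4 / 19387.1 = 1.083

FS = 1.08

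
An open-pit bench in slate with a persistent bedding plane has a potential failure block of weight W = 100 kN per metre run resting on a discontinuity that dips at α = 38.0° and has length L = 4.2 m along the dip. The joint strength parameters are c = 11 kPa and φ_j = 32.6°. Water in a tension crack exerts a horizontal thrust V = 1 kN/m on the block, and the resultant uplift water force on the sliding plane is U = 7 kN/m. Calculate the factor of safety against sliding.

Resolving the block weight along and normal to the plane and applying the Mohr–Coulomb strength on the joint:
N' = W cosα − U − V sinα = 100·cos38.0° − 7 − 1·sin38.0° = 71.2 kN/m
Driving force T = W sinα + V cosα = 100·sin38.0° + 1·cos38.0° = 62.4 kN/m
Resisting force R = c·L + N'·tanφ_j = 11·4.2 + 71.2·tan32.6° = 46.2 + 45.5 = 91.7 kN/m
FS = R / T = 91.7 / 62.4 = 1.471

FS = 1.47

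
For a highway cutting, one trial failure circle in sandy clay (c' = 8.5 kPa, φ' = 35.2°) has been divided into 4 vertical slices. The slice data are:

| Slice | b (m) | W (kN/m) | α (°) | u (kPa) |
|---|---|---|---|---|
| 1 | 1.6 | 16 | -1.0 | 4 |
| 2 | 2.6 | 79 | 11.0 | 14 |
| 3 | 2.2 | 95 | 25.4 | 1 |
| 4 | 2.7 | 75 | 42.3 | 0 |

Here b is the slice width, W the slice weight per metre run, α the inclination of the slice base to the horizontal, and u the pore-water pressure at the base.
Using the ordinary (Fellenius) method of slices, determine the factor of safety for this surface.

FS = 2.09

Ordinary method of slices: FS = Σ[c'·Δl_i + (W_i cosα_i − u_i·Δl_i)·tanφ'] / Σ W_i sinα_i, with Δl_i = b_i / cosα_i.
Slice 1: Δl = 1.6/cos(-1.0°) = 1.600 m; N'_1 = 16·cos(-1.0°) − 4·1.600 = 9.6; c'Δl = 13.60; W sinα = -0.3
Slice 2: Δl = 2.6/cos11.0° = 2.649 m; N'_2 = 79·cos11.0° − 14·2.649 = 40.5; c'Δl = 22.51; W sinα = 15.1
Slice 3: Δl = 2.2/cos25.4° = 2.435 m; N'_3 = 95·cos25.4° − 1·2.435 = 83.4; c'Δl = 20.70; W sinα = 40.7
Slice 4: Δl = 2.7/cos42.3° = 3.650 m; N'_4 = 75·cos42.3° − 0·3.650 = 55.5; c'Δl = 31.03; W sinα = 50.5
Σc'Δl = 87.8 kN/m; ΣN' = 188.9 kN/m; ΣW sinα = 106.0 kN/m
Resisting = 87.8 + 188.9·tan35.2° = 87.8 + 133.3 = 221.1 kN/m
FS = 221.1 / 106.0 = 2.086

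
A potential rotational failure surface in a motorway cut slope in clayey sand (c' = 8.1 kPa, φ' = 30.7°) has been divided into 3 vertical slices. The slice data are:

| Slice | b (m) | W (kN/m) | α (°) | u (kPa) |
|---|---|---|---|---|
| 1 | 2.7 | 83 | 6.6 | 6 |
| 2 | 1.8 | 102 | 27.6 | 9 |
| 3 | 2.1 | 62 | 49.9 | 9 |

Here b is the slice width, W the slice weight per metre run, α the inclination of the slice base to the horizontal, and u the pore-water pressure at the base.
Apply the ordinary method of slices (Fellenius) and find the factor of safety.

Ordinary method of slices: FS = Σ[c'·Δl_i + (W_i cosα_i − u_i·Δl_i)·tanφ'] / Σ W_i sinα_i, with Δl_i = b_i / cosα_i.
Slice 1: Δl = 2.7/cos6.6° = 2.718 m; N'_1 = 83·cos6.6° − 6·2.718 = 66.1; c'Δl = 22.02; W sinα = 9.5
Slice 2: Δl = 1.8/cos27.6° = 2.031 m; N'_2 = 102·cos27.6° − 9·2.031 = 72.1; c'Δl = 16.45; W sinα = 47.3
Slice 3: Δl = 2.1/cos49.9° = 3.260 m; N'_3 = 62·cos49.9° − 9·3.260 = 10.6; c'Δl = 26.41; W sinα = 47.4
Σc'Δl = 64.9 kN/m; ΣN' = 148.8 kN/m; ΣW sinα = 104.2 kN/m
Resisting = 64.9 + 148.8·tan30.7° = 64.9 + 88.4 = 153.3 kN/m
FS = 153.3 / 104.2 = 1.470

FS = 1.47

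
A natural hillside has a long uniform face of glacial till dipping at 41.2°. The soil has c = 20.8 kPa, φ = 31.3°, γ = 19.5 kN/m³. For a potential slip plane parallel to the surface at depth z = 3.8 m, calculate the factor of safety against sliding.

For an infinite slope with a slip plane parallel to the surface (no pore pressure): FS = [c + γz cos²β tanφ] / [γz sinβ cosβ].
γz = 19.5·3.8 = 74.10 kN/m²
Numerator = 20.8 + 74.10·cos²41.2°·tan31.3° = 20.8 + 74.10·0.5661·0.6080 = 46.306 kPa
Denominator = 74.10·sin41.2°·cos41.2° = 74.10·0.6587·0.7524 = 36.725 kPa
FS = 46.306 / 36.725 = 1.261

FS = 1.26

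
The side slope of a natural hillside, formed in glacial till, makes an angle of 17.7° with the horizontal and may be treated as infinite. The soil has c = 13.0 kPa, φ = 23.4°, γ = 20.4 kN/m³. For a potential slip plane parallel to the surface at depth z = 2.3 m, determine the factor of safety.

FS = 2.31

For an infinite slope with a slip plane parallel to the surface (no pore pressure): FS = [c + γz cos²β tanφ] / [γz sinβ cosβ].
γz = 20.4·2.3 = 46.92 kN/m²
Numerator = 13.0 + 46.92·cos²17.7°·tan23.4° = 13.0 + 46.92·0.9076·0.4327 = 31.427 kPa
Denominator = 46.92·sin17.7°·cos17.7° = 46.92·0.3040·0.9527 = 13.590 kPa
FS = 31.427 / 13.590 = 2.313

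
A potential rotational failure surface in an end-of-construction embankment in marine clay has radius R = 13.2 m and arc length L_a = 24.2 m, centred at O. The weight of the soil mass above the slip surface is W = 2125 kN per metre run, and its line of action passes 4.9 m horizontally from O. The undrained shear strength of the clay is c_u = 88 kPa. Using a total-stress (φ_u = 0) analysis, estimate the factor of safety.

FS = 2.70

Taking moments about the centre O, the resisting moment is provided by the undrained shear strength acting along the arc:
M_R = c_u·L_a·R = 88·24.20·13.2 = 28110.7 kN·m/m
M_D = W·d = 2125·4.9 = 10412.5 kN·m/m
FS = M_R / M_D = 28110.7 / 10412.5 = 2.700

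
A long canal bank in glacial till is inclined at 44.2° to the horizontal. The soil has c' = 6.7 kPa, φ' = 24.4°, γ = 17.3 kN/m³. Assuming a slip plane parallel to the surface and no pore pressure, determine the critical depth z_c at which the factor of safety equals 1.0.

z_c = 1.45 m

Setting FS = 1.00 in FS = [c' + γz cos²β tanφ'] / [γz sinβ cosβ] and solving for z:
z = c' / [γ cosβ (FS·sinβ − cosβ·tanφ')]
  = 6.7 / [17.3·cos44.2°·(1.00·sin44.2° − cos44.2°·tan24.4°)]
  = 6.7 / [17.3·0.7169·(1.00·0.6972 − 0.7169·0.4536)]
  = 6.7 / 4.6133 = 1.452 m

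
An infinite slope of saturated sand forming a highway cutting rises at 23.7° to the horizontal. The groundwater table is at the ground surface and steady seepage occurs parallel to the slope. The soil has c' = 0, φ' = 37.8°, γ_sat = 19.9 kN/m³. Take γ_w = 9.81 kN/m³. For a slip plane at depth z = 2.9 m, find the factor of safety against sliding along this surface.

With seepage parallel to the slope and the water table at the surface, the effective normal stress on the slip plane uses the buoyant unit weight γ' = γ_sat − γ_w while the driving shear stress uses γ_sat:
FS = [c' + γ' z cos²β tanφ'] / [γ_sat z sinβ cosβ]
(For c' = 0 this reduces to FS = (γ'/γ_sat)·tanφ'/tanβ.)
γ' = 19.9 − 9.81 = 10.09 kN/m³
Numerator = 0.0 + 10.09·2.9·cos²23.7°·tan37.8° = 0.0 + 10.09·2.9·0.8384·0.7757 = 19.030 kPa
Denominator = 19.9·2.9·sin23.7°·cos23.7° = 19.9·2.9·0.4019·0.9157 = 21.240 kPa
FS = 19.030 / 21.240 = 0.896

FS = 0.90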